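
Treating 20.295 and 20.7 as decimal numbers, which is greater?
20.7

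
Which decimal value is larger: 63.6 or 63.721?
63.721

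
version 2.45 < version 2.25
False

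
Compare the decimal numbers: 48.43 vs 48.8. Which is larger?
48.8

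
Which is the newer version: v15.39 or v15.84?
v15.84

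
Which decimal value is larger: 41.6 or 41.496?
41.6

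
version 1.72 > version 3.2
False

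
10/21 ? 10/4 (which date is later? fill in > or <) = >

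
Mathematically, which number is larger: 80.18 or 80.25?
80.25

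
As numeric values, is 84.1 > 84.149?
False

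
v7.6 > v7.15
False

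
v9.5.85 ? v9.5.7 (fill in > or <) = >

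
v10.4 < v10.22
True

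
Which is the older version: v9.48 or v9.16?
v9.16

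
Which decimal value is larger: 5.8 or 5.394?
5.8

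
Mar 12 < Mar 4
False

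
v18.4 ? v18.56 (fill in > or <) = <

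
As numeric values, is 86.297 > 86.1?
True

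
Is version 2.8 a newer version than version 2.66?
No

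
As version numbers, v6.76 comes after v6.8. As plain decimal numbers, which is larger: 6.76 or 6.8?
6.8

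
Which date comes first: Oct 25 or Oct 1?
Oct 1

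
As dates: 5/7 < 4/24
False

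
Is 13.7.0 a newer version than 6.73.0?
Yes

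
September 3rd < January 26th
False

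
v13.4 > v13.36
False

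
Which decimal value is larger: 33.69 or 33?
33.69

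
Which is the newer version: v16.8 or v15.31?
v16.8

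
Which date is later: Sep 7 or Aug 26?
Sep 7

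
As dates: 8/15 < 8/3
False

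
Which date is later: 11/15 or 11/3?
11/15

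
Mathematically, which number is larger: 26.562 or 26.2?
26.562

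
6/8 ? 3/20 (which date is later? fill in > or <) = >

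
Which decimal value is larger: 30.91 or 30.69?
30.91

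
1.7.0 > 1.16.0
False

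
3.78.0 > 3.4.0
True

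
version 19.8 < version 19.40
True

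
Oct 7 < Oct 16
True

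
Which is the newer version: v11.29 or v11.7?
v11.29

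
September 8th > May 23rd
True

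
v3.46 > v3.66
False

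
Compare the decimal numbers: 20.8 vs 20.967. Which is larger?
20.967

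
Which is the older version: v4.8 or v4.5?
v4.5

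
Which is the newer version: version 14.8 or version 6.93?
version 14.8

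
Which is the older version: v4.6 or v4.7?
v4.6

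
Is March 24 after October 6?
No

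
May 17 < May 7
False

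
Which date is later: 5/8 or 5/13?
5/13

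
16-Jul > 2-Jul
True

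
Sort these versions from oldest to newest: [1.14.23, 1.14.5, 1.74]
[1.14.5, 1.14.23, 1.74]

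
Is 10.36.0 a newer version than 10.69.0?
No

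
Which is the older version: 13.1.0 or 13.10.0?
13.1.0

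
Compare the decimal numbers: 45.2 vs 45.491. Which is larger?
45.491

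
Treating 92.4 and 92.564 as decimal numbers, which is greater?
92.564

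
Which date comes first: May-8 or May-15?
May-8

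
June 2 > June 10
False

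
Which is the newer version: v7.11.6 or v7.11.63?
v7.11.63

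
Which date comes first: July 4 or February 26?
February 26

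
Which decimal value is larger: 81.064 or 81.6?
81.6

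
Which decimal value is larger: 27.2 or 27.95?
27.95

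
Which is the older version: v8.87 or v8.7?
v8.7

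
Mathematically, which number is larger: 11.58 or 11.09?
11.58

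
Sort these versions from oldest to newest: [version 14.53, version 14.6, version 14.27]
[version 14.6, version 14.27, version 14.53]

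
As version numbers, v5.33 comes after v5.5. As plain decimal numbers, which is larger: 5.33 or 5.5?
5.5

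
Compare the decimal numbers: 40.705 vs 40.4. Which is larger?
40.705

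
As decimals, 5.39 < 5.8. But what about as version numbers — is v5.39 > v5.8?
True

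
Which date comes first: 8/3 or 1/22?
1/22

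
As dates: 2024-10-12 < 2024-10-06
False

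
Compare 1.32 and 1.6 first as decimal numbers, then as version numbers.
As decimals: 1.32 < 1.6. As versions: v1.32 > v1.6 (minor version 32 > 6).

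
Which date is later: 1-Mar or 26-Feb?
1-Mar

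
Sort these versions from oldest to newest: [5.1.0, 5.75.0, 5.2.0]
[5.1.0, 5.2.0, 5.75.0]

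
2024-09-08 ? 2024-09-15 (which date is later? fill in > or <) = <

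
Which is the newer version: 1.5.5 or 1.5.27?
1.5.27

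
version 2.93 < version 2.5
False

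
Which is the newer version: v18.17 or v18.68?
v18.68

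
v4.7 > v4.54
False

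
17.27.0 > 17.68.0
False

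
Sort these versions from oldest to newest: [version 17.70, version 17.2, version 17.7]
[version 17.2, version 17.7, version 17.70]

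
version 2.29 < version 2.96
True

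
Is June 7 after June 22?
No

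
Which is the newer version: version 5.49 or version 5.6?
version 5.49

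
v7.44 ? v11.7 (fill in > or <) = <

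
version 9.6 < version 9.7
True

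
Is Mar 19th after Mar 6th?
Yes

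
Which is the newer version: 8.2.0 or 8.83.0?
8.83.0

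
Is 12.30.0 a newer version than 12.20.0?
Yes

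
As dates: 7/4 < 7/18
True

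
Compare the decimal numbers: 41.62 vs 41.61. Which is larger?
41.62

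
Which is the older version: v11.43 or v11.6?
v11.6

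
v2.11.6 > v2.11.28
False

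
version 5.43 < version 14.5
True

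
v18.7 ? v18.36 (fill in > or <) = <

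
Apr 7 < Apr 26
True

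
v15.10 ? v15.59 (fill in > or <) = <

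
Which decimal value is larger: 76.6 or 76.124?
76.6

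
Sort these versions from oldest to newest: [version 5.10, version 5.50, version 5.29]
[version 5.10, version 5.29, version 5.50]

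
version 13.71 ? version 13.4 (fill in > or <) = >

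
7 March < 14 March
True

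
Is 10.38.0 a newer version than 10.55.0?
No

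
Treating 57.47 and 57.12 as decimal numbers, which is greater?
57.47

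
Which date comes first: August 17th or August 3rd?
August 3rd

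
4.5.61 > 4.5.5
True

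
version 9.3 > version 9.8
False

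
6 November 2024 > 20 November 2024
False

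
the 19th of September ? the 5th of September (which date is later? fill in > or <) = >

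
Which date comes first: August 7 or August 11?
August 7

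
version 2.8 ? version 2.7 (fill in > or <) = >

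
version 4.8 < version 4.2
False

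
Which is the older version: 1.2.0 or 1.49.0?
1.2.0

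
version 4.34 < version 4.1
False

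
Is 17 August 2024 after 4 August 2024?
Yes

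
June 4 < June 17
True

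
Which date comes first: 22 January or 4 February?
22 January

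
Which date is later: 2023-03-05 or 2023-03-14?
2023-03-14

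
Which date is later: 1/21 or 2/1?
2/1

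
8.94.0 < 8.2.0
False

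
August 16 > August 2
True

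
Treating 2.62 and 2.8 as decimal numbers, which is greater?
2.8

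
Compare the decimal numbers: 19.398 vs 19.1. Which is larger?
19.398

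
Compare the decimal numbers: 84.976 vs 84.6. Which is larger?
84.976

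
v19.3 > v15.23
True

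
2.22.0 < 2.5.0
False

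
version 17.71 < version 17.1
False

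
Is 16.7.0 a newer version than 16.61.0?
No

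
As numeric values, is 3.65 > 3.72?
False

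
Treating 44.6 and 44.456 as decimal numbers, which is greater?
44.6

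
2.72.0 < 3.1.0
True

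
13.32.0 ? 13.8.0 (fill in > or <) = >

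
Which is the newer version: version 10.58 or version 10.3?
version 10.58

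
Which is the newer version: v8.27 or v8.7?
v8.27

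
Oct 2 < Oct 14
True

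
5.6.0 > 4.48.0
True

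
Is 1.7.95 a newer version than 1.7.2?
Yes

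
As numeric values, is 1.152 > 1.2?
False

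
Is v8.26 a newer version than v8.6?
Yes. Version numbers are compared segment by segment as integers, not as decimals: minor version 26 > 6, so v8.26 > v8.6 (even though the decimal 8.26 < 8.6).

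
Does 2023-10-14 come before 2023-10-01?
No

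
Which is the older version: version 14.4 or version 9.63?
version 9.63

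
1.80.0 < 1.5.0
False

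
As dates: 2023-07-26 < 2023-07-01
False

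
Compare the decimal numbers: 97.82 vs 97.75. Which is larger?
97.82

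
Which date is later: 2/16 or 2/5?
2/16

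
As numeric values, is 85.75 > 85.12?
True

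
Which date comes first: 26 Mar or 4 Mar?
4 Mar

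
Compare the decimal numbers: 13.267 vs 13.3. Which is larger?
13.3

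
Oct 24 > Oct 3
True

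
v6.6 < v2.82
False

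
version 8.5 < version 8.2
False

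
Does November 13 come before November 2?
No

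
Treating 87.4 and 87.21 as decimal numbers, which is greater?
87.4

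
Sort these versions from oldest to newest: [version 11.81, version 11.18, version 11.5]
[version 11.5, version 11.18, version 11.81]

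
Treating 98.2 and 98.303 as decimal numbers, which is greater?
98.303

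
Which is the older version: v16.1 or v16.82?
v16.1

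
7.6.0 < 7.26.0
True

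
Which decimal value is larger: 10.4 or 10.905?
10.905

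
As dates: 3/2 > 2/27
True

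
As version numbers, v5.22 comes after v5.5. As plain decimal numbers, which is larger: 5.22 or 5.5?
5.5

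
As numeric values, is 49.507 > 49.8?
False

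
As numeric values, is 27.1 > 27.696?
False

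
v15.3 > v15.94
False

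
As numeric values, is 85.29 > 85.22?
True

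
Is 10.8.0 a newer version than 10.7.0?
Yes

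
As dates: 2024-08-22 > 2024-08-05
True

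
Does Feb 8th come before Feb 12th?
Yes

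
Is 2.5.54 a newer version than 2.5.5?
Yes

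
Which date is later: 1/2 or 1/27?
1/27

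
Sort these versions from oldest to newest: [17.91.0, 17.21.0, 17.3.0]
[17.3.0, 17.21.0, 17.91.0]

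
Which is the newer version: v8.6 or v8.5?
v8.6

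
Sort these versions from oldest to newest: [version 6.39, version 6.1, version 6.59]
[version 6.1, version 6.39, version 6.59]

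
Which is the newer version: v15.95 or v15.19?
v15.95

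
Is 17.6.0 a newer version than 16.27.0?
Yes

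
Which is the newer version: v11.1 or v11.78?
v11.78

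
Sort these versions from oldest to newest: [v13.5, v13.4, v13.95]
[v13.4, v13.5, v13.95]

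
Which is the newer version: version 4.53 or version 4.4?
version 4.53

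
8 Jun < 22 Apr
False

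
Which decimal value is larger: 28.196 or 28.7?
28.7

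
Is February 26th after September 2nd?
No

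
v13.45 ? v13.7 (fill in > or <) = >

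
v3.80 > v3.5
True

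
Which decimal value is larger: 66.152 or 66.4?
66.4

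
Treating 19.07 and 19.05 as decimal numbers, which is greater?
19.07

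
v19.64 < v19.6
False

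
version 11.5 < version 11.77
True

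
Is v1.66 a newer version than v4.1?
No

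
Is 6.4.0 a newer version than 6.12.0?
No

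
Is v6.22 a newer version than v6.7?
Yes. Version numbers are compared segment by segment as integers, not as decimals: minor version 22 > 7, so v6.22 > v6.7 (even though the decimal 6.22 < 6.7).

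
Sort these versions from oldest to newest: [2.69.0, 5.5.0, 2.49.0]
[2.49.0, 2.69.0, 5.5.0]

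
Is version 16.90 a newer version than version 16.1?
Yes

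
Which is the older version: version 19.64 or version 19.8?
version 19.8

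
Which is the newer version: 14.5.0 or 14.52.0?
14.52.0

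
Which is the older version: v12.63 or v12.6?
v12.6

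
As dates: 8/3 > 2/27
True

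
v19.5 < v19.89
True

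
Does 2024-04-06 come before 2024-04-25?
Yes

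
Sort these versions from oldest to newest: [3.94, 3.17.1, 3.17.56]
[3.17.1, 3.17.56, 3.94]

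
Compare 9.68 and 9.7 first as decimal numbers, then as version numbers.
As decimals: 9.68 < 9.7. As versions: v9.68 > v9.7 (minor version 68 > 7).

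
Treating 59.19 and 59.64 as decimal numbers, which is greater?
59.64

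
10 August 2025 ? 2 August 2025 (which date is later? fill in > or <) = >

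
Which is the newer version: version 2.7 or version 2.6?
version 2.7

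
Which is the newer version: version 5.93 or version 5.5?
version 5.93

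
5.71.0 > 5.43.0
True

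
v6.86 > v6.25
True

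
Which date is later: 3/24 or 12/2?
12/2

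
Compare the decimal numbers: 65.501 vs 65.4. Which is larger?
65.501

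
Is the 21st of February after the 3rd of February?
Yes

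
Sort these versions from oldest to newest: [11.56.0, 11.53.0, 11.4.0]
[11.4.0, 11.53.0, 11.56.0]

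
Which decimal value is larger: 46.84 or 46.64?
46.84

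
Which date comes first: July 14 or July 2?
July 2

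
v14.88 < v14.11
False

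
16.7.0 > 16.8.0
False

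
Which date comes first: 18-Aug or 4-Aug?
4-Aug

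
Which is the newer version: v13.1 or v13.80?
v13.80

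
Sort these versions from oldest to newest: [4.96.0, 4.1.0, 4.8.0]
[4.1.0, 4.8.0, 4.96.0]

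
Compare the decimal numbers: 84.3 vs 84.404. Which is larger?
84.404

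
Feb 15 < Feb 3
False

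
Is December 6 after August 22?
Yes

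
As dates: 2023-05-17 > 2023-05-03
True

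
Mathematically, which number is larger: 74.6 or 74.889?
74.889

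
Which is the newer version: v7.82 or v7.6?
v7.82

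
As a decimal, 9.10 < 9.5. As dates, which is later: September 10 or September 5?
September 10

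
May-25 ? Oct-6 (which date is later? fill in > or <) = <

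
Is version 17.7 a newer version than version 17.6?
Yes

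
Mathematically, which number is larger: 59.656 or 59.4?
59.656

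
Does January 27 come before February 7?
Yes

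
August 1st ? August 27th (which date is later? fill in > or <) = <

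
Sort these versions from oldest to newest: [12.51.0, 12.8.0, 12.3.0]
[12.3.0, 12.8.0, 12.51.0]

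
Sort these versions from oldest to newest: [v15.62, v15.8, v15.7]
[v15.7, v15.8, v15.62]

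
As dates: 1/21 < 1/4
False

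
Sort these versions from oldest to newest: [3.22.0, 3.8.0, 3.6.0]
[3.6.0, 3.8.0, 3.22.0]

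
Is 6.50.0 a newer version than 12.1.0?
No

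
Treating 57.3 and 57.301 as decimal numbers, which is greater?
57.301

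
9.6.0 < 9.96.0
True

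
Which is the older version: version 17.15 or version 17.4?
version 17.4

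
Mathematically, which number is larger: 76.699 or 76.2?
76.699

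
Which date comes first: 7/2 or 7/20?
7/2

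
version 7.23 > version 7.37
False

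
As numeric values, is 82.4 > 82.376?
True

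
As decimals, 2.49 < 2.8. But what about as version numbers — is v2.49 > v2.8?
True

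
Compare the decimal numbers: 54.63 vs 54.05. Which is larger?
54.63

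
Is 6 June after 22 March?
Yes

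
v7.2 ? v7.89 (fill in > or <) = <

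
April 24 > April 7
True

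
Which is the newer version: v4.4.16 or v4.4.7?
v4.4.16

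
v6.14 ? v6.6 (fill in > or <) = >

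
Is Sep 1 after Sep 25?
No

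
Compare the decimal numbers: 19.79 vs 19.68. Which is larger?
19.79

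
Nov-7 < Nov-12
True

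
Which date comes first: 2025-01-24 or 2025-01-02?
2025-01-02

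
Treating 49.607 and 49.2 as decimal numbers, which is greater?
49.607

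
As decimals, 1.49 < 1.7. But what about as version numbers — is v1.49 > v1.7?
True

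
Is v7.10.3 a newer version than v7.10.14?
No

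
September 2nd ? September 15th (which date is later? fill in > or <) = <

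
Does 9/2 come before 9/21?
Yes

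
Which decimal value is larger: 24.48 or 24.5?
24.5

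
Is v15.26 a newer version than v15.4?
Yes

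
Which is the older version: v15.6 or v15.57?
v15.6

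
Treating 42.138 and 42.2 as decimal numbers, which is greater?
42.2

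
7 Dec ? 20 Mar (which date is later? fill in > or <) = >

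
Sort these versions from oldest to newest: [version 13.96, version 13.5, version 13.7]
[version 13.5, version 13.7, version 13.96]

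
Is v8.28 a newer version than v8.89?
No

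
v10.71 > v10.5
True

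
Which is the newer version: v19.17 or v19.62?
v19.62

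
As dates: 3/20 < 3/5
False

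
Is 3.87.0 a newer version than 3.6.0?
Yes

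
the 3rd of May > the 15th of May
False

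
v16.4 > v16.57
False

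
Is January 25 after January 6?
Yes. Day 25 comes after day 6 in January — this is a date comparison, not a decimal one (the decimal 1.25 would be smaller than 1.6).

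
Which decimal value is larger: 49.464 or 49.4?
49.464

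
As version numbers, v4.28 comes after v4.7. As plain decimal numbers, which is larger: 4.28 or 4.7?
4.7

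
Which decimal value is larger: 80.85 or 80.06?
80.85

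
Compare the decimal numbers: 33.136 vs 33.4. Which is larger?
33.4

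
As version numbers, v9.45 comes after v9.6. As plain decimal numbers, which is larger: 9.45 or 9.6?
9.6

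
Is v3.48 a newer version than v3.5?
Yes. Version numbers are compared segment by segment as integers, not as decimals: minor version 48 > 5, so v3.48 > v3.5 (even though the decimal 3.48 < 3.5).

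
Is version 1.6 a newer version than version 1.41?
No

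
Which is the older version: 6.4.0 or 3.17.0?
3.17.0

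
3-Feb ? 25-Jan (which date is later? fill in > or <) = >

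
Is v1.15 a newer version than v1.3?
Yes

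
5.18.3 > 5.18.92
False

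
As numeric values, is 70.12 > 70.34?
False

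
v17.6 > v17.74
False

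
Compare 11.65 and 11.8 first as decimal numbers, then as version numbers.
As decimals: 11.65 < 11.8. As versions: v11.65 > v11.8 (minor version 65 > 8).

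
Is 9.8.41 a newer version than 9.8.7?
Yes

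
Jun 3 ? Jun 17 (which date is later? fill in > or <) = <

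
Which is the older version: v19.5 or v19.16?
v19.5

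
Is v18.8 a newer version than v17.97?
Yes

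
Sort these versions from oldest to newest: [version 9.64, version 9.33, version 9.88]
[version 9.33, version 9.64, version 9.88]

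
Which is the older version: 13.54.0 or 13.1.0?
13.1.0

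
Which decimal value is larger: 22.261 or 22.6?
22.6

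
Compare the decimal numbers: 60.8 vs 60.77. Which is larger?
60.8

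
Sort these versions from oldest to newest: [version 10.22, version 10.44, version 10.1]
[version 10.1, version 10.22, version 10.44]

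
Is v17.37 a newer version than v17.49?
No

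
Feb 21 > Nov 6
False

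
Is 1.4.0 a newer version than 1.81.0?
No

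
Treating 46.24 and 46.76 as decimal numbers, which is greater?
46.76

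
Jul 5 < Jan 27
False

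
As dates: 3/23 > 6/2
False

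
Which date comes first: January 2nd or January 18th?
January 2nd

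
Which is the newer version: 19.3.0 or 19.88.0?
19.88.0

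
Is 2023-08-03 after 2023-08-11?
No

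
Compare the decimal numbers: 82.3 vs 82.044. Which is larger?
82.3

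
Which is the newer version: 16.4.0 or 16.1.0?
16.4.0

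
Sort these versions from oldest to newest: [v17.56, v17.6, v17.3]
[v17.3, v17.6, v17.56]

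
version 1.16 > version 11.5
False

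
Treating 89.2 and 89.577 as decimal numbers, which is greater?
89.577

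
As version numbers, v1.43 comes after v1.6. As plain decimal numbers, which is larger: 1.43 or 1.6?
1.6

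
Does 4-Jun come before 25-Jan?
No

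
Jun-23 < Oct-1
True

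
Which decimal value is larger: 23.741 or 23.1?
23.741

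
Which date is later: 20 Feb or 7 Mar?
7 Mar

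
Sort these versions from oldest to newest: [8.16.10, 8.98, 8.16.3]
[8.16.3, 8.16.10, 8.98]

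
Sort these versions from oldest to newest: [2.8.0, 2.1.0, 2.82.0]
[2.1.0, 2.8.0, 2.82.0]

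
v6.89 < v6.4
False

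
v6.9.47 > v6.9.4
True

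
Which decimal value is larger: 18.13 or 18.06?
18.13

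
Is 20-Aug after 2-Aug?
Yes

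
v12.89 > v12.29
True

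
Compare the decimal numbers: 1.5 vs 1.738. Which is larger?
1.738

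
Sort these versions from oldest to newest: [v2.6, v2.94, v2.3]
[v2.3, v2.6, v2.94]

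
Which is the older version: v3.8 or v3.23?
v3.8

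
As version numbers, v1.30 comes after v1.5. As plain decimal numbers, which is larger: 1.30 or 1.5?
1.5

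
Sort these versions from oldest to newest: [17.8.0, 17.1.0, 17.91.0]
[17.1.0, 17.8.0, 17.91.0]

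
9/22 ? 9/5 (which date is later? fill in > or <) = >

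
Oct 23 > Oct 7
True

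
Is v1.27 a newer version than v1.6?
Yes. Version numbers are compared segment by segment as integers, not as decimals: minor version 27 > 6, so v1.27 > v1.6 (even though the decimal 1.27 < 1.6).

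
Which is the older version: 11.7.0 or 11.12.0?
11.7.0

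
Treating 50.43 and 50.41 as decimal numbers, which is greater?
50.43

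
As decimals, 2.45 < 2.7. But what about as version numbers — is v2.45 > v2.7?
True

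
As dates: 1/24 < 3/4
True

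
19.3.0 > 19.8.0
False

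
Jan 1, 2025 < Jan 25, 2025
True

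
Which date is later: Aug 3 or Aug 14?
Aug 14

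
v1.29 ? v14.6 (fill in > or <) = <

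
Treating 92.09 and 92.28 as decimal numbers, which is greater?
92.28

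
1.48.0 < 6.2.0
True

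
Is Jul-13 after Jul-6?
Yes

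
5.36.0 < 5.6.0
False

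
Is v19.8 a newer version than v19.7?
Yes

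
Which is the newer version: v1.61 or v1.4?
v1.61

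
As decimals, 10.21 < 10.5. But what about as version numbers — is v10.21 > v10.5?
True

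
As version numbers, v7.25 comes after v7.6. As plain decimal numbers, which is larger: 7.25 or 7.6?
7.6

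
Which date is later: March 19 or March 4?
March 19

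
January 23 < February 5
True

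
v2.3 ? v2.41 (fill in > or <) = <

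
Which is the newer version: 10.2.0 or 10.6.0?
10.6.0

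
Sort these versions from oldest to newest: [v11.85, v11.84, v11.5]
[v11.5, v11.84, v11.85]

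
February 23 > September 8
False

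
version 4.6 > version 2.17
True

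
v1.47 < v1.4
False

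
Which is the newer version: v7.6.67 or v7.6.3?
v7.6.67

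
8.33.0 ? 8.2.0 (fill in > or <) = >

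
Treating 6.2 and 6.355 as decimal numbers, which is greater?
6.355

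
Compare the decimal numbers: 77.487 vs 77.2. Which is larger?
77.487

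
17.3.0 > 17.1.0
True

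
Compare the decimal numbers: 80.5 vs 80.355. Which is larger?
80.5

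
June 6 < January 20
False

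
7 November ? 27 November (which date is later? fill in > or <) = <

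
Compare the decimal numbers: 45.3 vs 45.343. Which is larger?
45.343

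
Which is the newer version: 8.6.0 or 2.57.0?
8.6.0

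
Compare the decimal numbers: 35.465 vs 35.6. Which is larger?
35.6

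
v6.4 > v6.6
False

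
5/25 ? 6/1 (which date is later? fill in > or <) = <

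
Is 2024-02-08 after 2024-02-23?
No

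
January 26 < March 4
True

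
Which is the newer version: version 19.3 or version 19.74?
version 19.74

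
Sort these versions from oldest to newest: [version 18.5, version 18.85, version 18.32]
[version 18.5, version 18.32, version 18.85]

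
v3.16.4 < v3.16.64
True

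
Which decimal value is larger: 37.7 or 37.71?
37.71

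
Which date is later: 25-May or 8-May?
25-May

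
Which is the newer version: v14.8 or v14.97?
v14.97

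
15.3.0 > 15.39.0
False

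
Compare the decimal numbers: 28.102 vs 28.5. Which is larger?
28.5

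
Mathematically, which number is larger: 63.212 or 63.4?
63.4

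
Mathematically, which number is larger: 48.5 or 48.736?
48.736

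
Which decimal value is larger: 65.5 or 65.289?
65.5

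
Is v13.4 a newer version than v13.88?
No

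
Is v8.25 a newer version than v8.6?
Yes. Version numbers are compared segment by segment as integers, not as decimals: minor version 25 > 6, so v8.25 > v8.6 (even though the decimal 8.25 < 8.6).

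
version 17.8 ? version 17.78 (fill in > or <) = <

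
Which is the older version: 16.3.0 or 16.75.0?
16.3.0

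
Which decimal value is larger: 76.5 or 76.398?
76.5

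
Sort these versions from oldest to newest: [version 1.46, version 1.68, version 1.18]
[version 1.18, version 1.46, version 1.68]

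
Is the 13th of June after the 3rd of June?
Yes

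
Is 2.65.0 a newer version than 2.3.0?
Yes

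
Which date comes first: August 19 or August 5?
August 5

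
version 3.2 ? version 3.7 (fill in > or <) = <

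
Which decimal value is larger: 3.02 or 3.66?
3.66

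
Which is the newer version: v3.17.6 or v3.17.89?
v3.17.89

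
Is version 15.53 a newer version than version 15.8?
Yes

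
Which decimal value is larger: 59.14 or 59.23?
59.23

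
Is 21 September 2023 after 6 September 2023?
Yes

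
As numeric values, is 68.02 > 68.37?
False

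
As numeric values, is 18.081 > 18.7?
False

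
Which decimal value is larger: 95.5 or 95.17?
95.5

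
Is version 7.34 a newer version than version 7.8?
Yes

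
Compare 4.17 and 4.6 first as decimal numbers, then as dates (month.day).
As decimals: 4.17 < 4.6. As dates: 4/17 is later than 4/6 (day 17 > day 6).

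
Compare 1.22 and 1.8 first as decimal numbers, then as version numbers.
As decimals: 1.22 < 1.8. As versions: v1.22 > v1.8 (minor version 22 > 8).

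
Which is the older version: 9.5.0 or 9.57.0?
9.5.0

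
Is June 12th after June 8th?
Yes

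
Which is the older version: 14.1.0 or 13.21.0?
13.21.0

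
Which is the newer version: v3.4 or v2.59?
v3.4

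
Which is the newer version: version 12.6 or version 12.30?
version 12.30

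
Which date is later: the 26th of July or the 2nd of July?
the 26th of July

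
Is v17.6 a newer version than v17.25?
No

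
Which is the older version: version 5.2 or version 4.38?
version 4.38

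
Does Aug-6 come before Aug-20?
Yes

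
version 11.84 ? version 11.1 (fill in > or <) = >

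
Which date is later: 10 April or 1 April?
10 April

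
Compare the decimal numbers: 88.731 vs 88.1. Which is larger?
88.731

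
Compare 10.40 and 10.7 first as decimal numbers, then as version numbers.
As decimals: 10.40 < 10.7. As versions: v10.40 > v10.7 (minor version 40 > 7).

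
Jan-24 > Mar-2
False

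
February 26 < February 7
False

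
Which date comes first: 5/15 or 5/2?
5/2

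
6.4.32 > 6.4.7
True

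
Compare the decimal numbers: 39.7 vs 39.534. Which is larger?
39.7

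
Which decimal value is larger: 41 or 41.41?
41.41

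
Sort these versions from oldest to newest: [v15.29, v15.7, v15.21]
[v15.7, v15.21, v15.29]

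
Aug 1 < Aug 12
True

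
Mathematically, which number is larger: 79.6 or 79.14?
79.6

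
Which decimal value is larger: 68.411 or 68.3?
68.411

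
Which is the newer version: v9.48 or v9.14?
v9.48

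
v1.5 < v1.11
True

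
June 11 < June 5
False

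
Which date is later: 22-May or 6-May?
22-May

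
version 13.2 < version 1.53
False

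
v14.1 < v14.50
True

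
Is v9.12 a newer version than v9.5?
Yes. Version numbers are compared segment by segment as integers, not as decimals: minor version 12 > 5, so v9.12 > v9.5 (even though the decimal 9.12 < 9.5).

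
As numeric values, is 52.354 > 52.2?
True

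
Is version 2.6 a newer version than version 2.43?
No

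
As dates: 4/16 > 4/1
True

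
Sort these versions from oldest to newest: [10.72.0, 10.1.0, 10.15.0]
[10.1.0, 10.15.0, 10.72.0]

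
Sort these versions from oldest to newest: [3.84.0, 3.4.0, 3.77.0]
[3.4.0, 3.77.0, 3.84.0]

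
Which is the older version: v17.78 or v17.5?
v17.5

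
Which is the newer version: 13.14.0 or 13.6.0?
13.14.0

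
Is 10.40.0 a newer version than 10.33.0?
Yes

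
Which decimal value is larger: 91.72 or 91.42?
91.72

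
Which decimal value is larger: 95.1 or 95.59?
95.59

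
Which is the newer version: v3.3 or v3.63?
v3.63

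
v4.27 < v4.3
False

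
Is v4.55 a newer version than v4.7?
Yes. Version numbers are compared segment by segment as integers, not as decimals: minor version 55 > 7, so v4.55 > v4.7 (even though the decimal 4.55 < 4.7).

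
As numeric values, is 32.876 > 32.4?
True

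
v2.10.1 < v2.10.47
True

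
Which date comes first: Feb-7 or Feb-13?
Feb-7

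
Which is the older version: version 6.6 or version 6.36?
version 6.6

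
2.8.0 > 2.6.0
True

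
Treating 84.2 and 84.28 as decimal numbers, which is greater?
84.28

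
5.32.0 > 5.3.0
True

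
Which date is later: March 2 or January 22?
March 2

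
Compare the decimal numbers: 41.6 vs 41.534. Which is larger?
41.6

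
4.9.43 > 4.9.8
True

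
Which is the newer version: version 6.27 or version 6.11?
version 6.27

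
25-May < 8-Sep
True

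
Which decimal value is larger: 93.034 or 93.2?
93.2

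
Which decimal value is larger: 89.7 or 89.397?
89.7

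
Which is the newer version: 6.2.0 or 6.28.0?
6.28.0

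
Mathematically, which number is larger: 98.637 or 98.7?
98.7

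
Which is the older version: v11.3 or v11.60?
v11.3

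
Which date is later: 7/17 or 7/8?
7/17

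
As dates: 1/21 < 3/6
True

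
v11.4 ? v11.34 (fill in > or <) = <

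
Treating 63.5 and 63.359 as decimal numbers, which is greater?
63.5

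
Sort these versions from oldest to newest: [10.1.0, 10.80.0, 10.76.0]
[10.1.0, 10.76.0, 10.80.0]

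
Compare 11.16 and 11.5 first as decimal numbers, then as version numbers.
As decimals: 11.16 < 11.5. As versions: v11.16 > v11.5 (minor version 16 > 5).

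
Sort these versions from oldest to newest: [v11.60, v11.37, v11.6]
[v11.6, v11.37, v11.60]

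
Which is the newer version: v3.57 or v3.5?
v3.57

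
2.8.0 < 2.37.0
True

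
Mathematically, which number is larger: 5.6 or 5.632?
5.632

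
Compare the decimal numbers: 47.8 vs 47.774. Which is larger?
47.8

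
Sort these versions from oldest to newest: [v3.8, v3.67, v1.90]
[v1.90, v3.8, v3.67]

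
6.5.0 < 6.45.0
True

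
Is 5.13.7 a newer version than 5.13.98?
No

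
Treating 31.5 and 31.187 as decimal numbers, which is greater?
31.5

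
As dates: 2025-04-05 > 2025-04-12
False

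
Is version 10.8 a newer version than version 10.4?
Yes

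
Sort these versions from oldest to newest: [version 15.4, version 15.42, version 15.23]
[version 15.4, version 15.23, version 15.42]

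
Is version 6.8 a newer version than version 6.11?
No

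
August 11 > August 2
True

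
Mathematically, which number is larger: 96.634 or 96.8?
96.8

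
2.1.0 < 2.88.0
True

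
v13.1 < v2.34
False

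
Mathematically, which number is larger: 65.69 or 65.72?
65.72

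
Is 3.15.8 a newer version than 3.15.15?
No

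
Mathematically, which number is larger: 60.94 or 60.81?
60.94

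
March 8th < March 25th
True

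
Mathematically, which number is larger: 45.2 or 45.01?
45.2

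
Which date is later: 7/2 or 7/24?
7/24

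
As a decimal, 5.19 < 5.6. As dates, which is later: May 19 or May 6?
May 19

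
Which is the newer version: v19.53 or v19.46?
v19.53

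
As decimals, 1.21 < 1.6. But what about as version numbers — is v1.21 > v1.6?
True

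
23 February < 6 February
False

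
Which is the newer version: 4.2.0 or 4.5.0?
4.5.0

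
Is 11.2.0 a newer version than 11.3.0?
No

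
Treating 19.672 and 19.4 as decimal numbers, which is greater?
19.672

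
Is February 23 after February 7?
Yes. Day 23 comes after day 7 in February — this is a date comparison, not a decimal one (the decimal 2.23 would be smaller than 2.7).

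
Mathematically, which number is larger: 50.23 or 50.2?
50.23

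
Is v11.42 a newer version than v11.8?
Yes. Version numbers are compared segment by segment as integers, not as decimals: minor version 42 > 8, so v11.42 > v11.8 (even though the decimal 11.42 < 11.8).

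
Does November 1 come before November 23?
Yes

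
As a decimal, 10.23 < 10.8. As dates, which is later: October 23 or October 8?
October 23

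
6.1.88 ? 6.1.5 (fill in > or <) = >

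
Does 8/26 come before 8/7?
No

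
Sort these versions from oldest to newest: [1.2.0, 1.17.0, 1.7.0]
[1.2.0, 1.7.0, 1.17.0]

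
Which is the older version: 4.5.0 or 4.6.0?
4.5.0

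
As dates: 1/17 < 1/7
False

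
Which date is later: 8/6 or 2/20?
8/6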